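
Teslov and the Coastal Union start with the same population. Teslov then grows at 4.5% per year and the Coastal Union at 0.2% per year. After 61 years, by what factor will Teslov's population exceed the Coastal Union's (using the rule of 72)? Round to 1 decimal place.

roughly 12.5 times

Only the 4.3-point difference matters.
72/4.3 ≈ 16.74 years per doubling of the ratio; 61 years gives 3.64 doublings, so ≈ 12.5×.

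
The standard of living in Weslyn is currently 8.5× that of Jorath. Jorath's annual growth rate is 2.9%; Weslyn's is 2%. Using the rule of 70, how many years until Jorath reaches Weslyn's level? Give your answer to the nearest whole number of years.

≈ 240 years

Jorath gains on Weslyn at 2.9% − 2% = 0.9 points a year.
At that relative rate the gap halves every 70/0.9 ≈ 77.78 years.
An 8.5× gap takes log₂(8.5) ≈ 3.09 halvings to close: 3.09 × 77.78 ≈ 240 years.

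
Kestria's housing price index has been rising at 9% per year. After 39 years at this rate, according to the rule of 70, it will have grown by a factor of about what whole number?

At 9% one doubling takes ≈ 7.78 years; 39 years is 5 of them, so ×32.

approximately 32 times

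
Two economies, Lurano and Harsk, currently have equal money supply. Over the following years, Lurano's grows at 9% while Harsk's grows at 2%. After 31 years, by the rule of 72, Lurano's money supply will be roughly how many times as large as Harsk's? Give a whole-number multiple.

Rate gap = 9% − 2% = 7 points.
The ratio doubles every 72/7 ≈ 10.29 years.
31/10.29 ≈ 3.01 doublings → ratio ≈ 2^3.01 ≈ 8.

approximately 8 times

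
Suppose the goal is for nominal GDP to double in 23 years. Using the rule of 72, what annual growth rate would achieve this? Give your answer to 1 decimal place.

72 / 23 ≈ 3.13, so about 3.1% annually.

approximately 3.1%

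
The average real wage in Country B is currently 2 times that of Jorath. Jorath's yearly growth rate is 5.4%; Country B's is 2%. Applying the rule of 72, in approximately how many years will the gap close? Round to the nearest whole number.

≈ 21 years

The growth-rate gap is 5.4% − 2% = 3.4 percentage points.
So the ratio between them halves every 72/3.4 ≈ 21.18 years.
A 2 times gap closes after 1 halving: 1 × 21.18 ≈ 21 years.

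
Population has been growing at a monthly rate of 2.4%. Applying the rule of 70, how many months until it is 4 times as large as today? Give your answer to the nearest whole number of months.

Doubling time ≈ 70/2.4 = 29.17 months.
4× is 2 doublings, so 2 × 29.17 ≈ 58 months.

around 58 months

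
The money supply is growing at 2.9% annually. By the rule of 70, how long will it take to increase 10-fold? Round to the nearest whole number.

around 80 years

Doubling time ≈ 70/2.9 = 24.14 years.
Reaching 10× takes log₂(10) ≈ 3.32 doublings.
3.32 × 24.14 ≈ 80 years.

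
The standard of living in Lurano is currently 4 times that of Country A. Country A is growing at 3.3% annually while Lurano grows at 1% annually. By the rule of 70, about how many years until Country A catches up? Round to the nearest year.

≈ 61 years

What matters is the difference: 2.3 pp.
Rule of 70 on the gap: the ratio halves every 70/2.3 ≈ 30.43 years.
A 4 times gap closes after 2 halvings: 2 × 30.43 ≈ 61 years.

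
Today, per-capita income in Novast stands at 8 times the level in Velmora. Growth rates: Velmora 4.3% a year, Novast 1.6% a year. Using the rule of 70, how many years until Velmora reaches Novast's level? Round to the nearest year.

around 78 years

The growth-rate gap is 4.3% − 1.6% = 2.7 percentage points.
So the ratio between them halves every 70/2.7 ≈ 25.93 years.
An 8 times gap closes after 3 halvings: 3 × 25.93 ≈ 78 years.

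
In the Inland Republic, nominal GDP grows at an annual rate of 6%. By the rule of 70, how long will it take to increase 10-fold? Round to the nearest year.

39 years

Doubling time ≈ 70/6 = 11.67 years.
10× is log₂ 10 ≈ 3.32 doublings, so ≈ 3.32 × 11.67 = 39 years.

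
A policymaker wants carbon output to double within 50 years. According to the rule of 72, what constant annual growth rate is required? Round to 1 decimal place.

around 1.4%

72 / 50 ≈ 1.44, so about 1.4% a year.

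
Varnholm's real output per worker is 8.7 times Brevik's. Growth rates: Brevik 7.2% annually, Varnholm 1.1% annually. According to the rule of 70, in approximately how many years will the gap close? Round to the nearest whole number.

approximately 36 years

What matters is the difference: 6.1 pp.
Rule of 70 on the gap: the ratio halves every 70/6.1 ≈ 11.48 years.
An 8.7 times gap takes log₂(8.7) ≈ 3.12 halvings to close: 3.12 × 11.48 ≈ 36 years.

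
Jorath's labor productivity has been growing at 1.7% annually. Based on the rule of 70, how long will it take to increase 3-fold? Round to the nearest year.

One doubling takes 70/1.7 = 41.18 years.
Reaching 3× takes log₂(3) ≈ 1.58 doublings.
1.58 × 41.18 ≈ 65 years.

about 65 years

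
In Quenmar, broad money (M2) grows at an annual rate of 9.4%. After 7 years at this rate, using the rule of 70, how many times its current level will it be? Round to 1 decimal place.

Doubles every ≈ 7.45 years (70/9.4).
7 years is 0.94 doublings; 2^0.94 ≈ 1.9×.

1.9 times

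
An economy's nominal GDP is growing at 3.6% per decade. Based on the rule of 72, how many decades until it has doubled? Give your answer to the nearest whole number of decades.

At 3.6%, doubling takes about 72/3.6 = 20.00 decades.

roughly 20 decades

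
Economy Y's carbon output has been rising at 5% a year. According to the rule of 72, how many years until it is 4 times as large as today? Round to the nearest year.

≈ 29 years

One doubling takes 72/5 = 14.40 years.
Getting to 4× needs 2 doublings: 2 × 14.40 ≈ 29 years.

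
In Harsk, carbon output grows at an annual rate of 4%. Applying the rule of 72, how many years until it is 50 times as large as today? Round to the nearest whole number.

around 102 years

Doubling time ≈ 72/4 = 18.00 years.
Reaching 50× takes log₂(50) ≈ 5.64 doublings.
5.64 × 18.00 ≈ 102 years.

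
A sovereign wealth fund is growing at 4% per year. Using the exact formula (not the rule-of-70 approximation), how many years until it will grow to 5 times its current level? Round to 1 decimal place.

t = ln(5) / ln(1 + 0.04) = 1.6094 / 0.039221 ≈ 41.03.

41.0 years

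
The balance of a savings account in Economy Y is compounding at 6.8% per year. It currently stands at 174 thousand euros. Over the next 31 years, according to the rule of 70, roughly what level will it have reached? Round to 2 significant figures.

≈ 1400 thousand euros

It doubles every 70/6.8 ≈ 10.29 years, so 31 years is 3.01 doublings.
2^3.01 ≈ 8.06; 174 × 8.06 ≈ 1400 thousand euros.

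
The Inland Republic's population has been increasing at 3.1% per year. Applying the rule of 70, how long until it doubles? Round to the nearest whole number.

At 3.1%, doubling takes about 70/3.1 = 22.58 years.

around 23 years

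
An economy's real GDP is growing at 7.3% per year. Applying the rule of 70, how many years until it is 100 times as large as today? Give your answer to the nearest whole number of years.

Doubling time ≈ 70/7.3 = 9.59 years.
100× is log₂ 100 ≈ 6.64 doublings, so ≈ 6.64 × 9.59 = 64 years.

about 64 years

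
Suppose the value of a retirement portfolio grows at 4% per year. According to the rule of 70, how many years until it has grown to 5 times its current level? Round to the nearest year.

At 4% it doubles every 70/4 ≈ 17.50 years.
5× is log₂ 5 ≈ 2.32 doublings, so ≈ 2.32 × 17.50 = 41 years.

around 41 years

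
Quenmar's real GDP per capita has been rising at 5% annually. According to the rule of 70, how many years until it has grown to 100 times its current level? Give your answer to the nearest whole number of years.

around 93 years

At 5% it doubles every 70/5 ≈ 14.00 years.
100× is log₂ 100 ≈ 6.64 doublings, so ≈ 6.64 × 14.00 = 93 years.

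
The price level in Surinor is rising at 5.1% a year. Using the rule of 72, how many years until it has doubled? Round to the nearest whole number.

≈ 14 years

72/5.1 ≈ 14.12, so it doubles roughly every 14 years.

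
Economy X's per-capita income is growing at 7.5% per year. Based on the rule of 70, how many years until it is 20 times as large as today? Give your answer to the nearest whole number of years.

Doubling time ≈ 70/7.5 = 9.33 years.
Reaching 20× takes log₂(20) ≈ 4.32 doublings.
4.32 × 9.33 ≈ 40 years.

approximately 40 years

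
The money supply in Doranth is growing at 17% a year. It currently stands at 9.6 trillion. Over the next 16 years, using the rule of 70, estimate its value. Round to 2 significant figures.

around 140 trillion

It doubles every 70/17 ≈ 4.12 years, so 16 years is 3.88 doublings.
2^3.88 ≈ 14.72; 9.6 × 14.72 ≈ 140 trillion.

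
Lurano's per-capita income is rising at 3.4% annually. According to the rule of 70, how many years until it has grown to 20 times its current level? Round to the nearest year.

At 3.4% it doubles every 70/3.4 ≈ 20.59 years.
Reaching 20× takes log₂(20) ≈ 4.32 doublings.
4.32 × 20.59 ≈ 89 years.

about 89 years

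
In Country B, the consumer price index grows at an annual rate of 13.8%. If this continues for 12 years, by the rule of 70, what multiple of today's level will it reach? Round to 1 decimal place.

Doubling time ≈ 70/13.8 = 5.07 years.
12 years / 5.07 ≈ 2.37 doublings → factor 2^2.37 ≈ 5.2.

around 5.2 times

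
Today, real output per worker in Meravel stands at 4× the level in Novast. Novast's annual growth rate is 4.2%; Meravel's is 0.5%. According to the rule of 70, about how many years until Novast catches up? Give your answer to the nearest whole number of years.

around 38 years

What matters is the difference: 3.7 pp.
Rule of 70 on the gap: the ratio halves every 70/3.7 ≈ 18.92 years.
A 4× gap closes after 2 halvings: 2 × 18.92 ≈ 38 years.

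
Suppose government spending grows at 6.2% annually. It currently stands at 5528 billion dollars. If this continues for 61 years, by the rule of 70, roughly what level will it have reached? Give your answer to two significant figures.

approximately 230000 billion dollars

Doubling time ≈ 70/6.2 = 11.29 years.
61 years is 61/11.29 ≈ 5.40 doublings, a factor of 2^5.40 ≈ 42.22.
5528 × 42.22 ≈ 230000 billion dollars.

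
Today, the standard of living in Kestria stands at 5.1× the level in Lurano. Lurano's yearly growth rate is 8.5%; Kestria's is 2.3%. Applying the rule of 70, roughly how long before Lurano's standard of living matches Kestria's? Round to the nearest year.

≈ 27 years

What matters is the difference: 6.2 pp.
Rule of 70 on the gap: the ratio halves every 70/6.2 ≈ 11.29 years.
A 5.1× gap takes log₂(5.1) ≈ 2.35 halvings to close: 2.35 × 11.29 ≈ 27 years.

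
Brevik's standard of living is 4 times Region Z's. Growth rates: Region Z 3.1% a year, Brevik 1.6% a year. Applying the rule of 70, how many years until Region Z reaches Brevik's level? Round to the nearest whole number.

Region Z gains on Brevik at 3.1% − 1.6% = 1.5 points a year.
At that relative rate the gap halves every 70/1.5 ≈ 46.67 years.
A 4 times gap closes after 2 halvings: 2 × 46.67 ≈ 93 years.

around 93 years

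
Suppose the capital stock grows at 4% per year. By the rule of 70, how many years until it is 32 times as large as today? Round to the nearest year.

88 years

One doubling takes 70/4 = 17.50 years.
32× is 5 doublings, so 5 × 17.50 ≈ 88 years.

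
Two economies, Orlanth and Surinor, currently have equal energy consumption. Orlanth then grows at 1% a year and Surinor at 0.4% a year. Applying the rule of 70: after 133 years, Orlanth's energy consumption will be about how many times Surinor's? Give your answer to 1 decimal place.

Orlanth pulls ahead at 0.6 pp per year, so the ratio doubles every 70/0.6 ≈ 116.67 years.
In 133 years that's 1.14 doublings: 2^1.14 ≈ 2.2.

around 2.2 times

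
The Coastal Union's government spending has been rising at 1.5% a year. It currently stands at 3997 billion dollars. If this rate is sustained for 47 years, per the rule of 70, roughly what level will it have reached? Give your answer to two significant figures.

8000 billion dollars

It doubles every 70/1.5 ≈ 46.67 years, so 47 years is 1.01 doublings.
2^1.01 ≈ 2.01; 3997 × 2.01 ≈ 8000 billion dollars.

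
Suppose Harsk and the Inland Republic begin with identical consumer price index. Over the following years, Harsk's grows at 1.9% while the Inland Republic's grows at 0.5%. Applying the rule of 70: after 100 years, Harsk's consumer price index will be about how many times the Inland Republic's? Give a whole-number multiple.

around 4 times

Harsk pulls ahead at 1.4 pp per year, so the ratio doubles every 70/1.4 ≈ 50.00 years.
In 100 years that's 2.00 doublings: 2^2.00 ≈ 4.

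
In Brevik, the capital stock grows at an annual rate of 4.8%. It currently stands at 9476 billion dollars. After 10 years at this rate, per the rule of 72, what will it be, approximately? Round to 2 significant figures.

15000 billion dollars

It doubles every 72/4.8 ≈ 15.00 years, so 10 years is 0.67 doublings.
2^0.67 ≈ 1.59; 9476 × 1.59 ≈ 15000 billion dollars.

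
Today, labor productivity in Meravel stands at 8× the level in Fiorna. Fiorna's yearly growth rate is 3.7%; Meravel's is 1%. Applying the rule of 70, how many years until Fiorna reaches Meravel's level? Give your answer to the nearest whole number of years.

The growth-rate gap is 3.7% − 1% = 2.7 percentage points.
So the ratio between them halves every 70/2.7 ≈ 25.93 years.
An 8× gap closes after 3 halvings: 3 × 25.93 ≈ 78 years.

78 years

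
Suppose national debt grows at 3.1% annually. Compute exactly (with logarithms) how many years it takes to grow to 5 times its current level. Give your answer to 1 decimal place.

t = ln(5) / ln(1 + 0.031) = 1.6094 / 0.030529 ≈ 52.72.

52.7 years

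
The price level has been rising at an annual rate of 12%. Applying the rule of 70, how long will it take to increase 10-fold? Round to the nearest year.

At 12% it doubles every 70/12 ≈ 5.83 years.
Reaching 10× takes log₂(10) ≈ 3.32 doublings.
3.32 × 5.83 ≈ 19 years.

≈ 19 years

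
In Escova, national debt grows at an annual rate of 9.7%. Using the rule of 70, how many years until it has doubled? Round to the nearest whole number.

At 9.7%, doubling takes about 70/9.7 = 7.22 years.

about 7 years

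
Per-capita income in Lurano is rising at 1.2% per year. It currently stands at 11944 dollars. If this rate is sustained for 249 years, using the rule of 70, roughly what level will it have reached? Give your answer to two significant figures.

roughly 230000 dollars

Doubling time ≈ 70/1.2 = 58.33 years.
249 years is 249/58.33 ≈ 4.27 doublings, a factor of 2^4.27 ≈ 19.29.
11944 × 19.29 ≈ 230000 dollars.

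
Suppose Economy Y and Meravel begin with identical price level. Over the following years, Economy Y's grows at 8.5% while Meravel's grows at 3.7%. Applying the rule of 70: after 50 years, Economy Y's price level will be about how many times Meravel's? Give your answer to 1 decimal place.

10.8 times

Rate gap = 8.5% − 3.7% = 4.8 points.
The ratio doubles every 70/4.8 ≈ 14.58 years.
50/14.58 ≈ 3.43 doublings → ratio ≈ 2^3.43 ≈ 10.8.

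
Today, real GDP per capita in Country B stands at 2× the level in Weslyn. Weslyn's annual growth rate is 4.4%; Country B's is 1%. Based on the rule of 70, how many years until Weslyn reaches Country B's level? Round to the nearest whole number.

What matters is the difference: 3.4 pp.
Rule of 70 on the gap: the ratio halves every 70/3.4 ≈ 20.59 years.
A 2× gap closes after 1 halving: 1 × 20.59 ≈ 21 years.

21 years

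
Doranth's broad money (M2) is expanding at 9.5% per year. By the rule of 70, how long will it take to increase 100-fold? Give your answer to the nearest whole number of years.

Doubling time ≈ 70/9.5 = 7.37 years.
100× is log₂ 100 ≈ 6.64 doublings, so ≈ 6.64 × 7.37 = 49 years.

around 49 years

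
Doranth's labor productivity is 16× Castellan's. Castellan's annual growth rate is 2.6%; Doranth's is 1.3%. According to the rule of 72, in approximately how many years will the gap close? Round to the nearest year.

Castellan gains on Doranth at 2.6% − 1.3% = 1.3 points a year.
At that relative rate the gap halves every 72/1.3 ≈ 55.38 years.
A 16× gap closes after 4 halvings: 4 × 55.38 ≈ 222 years.

around 222 years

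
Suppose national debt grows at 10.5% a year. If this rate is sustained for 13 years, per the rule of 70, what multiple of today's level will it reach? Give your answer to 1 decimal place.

Doubling time ≈ 70/10.5 = 6.67 years.
13 years / 6.67 ≈ 1.95 doublings → factor 2^1.95 ≈ 3.9.

around 3.9 times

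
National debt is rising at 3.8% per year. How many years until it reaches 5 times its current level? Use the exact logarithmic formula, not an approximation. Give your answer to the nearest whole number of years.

t = ln(5) / ln(1 + 0.038) = 1.6094 / 0.037296 ≈ 43.15.
≈ 43 years.

43 years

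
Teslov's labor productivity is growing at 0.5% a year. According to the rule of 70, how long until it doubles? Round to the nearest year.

At 0.5%, doubling takes about 70/0.5 = 140.00 years.

140 years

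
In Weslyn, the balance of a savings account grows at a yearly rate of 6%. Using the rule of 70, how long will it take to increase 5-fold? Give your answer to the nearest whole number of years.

Doubling time ≈ 70/6 = 11.67 years.
Reaching 5× takes log₂(5) ≈ 2.32 doublings.
2.32 × 11.67 ≈ 27 years.

approximately 27 years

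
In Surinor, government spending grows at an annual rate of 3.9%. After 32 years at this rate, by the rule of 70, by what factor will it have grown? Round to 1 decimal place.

Doubling time ≈ 70/3.9 = 17.95 years.
32 years / 17.95 ≈ 1.78 doublings → factor 2^1.78 ≈ 3.4.

approximately 3.4 times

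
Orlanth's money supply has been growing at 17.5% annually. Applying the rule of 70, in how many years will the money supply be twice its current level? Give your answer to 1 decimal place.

At 17.5%, doubling takes about 70/17.5 = 4.00 years.

roughly 4.0 years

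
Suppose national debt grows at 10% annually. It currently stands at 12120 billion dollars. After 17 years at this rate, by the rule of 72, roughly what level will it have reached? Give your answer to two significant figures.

Doubling time ≈ 72/10 = 7.20 years.
17 years is 17/7.20 ≈ 2.36 doublings, a factor of 2^2.36 ≈ 5.13.
12120 × 5.13 ≈ 62000 billion dollars.

approximately 62000 billion dollars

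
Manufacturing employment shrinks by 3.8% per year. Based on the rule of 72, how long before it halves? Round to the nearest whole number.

roughly 19 years

The rule works in reverse for decay: 72/3.8 ≈ 18.95 years to halve.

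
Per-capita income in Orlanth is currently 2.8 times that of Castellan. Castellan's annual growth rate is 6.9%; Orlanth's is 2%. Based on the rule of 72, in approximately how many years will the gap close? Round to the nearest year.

What matters is the difference: 4.9 pp.
Rule of 72 on the gap: the ratio halves every 72/4.9 ≈ 14.69 years.
A 2.8 times gap takes log₂(2.8) ≈ 1.49 halvings to close: 1.49 × 14.69 ≈ 22 years.

≈ 22 years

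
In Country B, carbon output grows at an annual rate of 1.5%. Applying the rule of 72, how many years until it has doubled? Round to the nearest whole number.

about 48 years

At 1.5%, doubling takes about 72/1.5 = 48.00 years.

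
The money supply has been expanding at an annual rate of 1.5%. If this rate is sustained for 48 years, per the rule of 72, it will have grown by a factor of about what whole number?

2 times

At 1.5% one doubling takes ≈ 48.00 years; 48 years is 1 of them, so ×2.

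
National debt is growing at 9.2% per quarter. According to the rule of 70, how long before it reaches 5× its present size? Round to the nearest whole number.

around 18 quarters

Doubling time ≈ 70/9.2 = 7.61 quarters.
Reaching 5× takes log₂(5) ≈ 2.32 doublings.
2.32 × 7.61 ≈ 18 quarters.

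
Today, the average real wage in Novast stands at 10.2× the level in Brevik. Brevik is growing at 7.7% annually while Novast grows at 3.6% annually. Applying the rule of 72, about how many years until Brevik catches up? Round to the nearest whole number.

≈ 59 years

The growth-rate gap is 7.7% − 3.6% = 4.1 percentage points.
So the ratio between them halves every 72/4.1 ≈ 17.56 years.
A 10.2× gap takes log₂(10.2) ≈ 3.35 halvings to close: 3.35 × 17.56 ≈ 59 years.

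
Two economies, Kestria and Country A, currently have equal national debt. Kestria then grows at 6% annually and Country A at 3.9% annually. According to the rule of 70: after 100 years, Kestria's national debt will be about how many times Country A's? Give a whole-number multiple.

Rate gap = 6% − 3.9% = 2.1 points.
The ratio doubles every 70/2.1 ≈ 33.33 years.
100/33.33 ≈ 3.00 doublings → ratio ≈ 2^3.00 ≈ 8.

roughly 8 times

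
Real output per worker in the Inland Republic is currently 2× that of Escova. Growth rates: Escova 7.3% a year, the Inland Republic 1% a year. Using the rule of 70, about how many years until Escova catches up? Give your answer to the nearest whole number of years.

What matters is the difference: 6.3 pp.
Rule of 70 on the gap: the ratio halves every 70/6.3 ≈ 11.11 years.
A 2× gap closes after 1 halving: 1 × 11.11 ≈ 11 years.

about 11 years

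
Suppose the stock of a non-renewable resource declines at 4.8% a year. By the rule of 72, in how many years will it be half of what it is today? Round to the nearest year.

Falling at 4.8%, it halves about every 72/4.8 = 15.00 years.

around 15 years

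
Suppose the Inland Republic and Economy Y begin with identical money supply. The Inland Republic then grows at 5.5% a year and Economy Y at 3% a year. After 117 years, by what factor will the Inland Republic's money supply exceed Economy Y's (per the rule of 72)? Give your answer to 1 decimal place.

Only the 2.5-point difference matters.
72/2.5 ≈ 28.80 years per doubling of the ratio; 117 years gives 4.06 doublings, so ≈ 16.7×.

≈ 16.7 times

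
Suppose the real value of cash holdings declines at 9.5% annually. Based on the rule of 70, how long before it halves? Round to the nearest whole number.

about 7 years

Halving time ≈ 70 / 9.5 = 7.37 → 7 years.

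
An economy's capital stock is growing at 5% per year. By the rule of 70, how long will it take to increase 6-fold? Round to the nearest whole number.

One doubling takes 70/5 = 14.00 years.
6× is log₂ 6 ≈ 2.58 doublings, so ≈ 2.58 × 14.00 = 36 years.

≈ 36 years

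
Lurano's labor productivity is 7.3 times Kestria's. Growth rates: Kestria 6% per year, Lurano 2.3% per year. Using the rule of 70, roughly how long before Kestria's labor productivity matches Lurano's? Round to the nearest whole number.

54 years

What matters is the difference: 3.7 pp.
Rule of 70 on the gap: the ratio halves every 70/3.7 ≈ 18.92 years.
A 7.3 times gap takes log₂(7.3) ≈ 2.87 halvings to close: 2.87 × 18.92 ≈ 54 years.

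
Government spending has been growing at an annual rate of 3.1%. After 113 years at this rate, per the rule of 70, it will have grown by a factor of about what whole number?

approximately 32 times

70/3.1 ≈ 22.58 years per doubling.
113 years fits 5 doublings: 2^5 = 32.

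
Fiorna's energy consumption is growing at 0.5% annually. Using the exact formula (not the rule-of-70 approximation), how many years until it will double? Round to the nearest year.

139 years

t = ln(2) / ln(1 + 0.005) = 0.6931 / 0.004988 ≈ 138.95.
≈ 139 years.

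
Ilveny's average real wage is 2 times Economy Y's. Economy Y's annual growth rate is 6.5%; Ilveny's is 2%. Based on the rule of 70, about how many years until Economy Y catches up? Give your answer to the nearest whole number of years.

What matters is the difference: 4.5 pp.
Rule of 70 on the gap: the ratio halves every 70/4.5 ≈ 15.56 years.
A 2 times gap closes after 1 halving: 1 × 15.56 ≈ 16 years.

approximately 16 years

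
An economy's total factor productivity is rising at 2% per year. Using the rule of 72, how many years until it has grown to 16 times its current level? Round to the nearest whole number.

Doubling time ≈ 72/2 = 36.00 years.
16 = 2^4, so 4 doublings → 144 years.

roughly 144 years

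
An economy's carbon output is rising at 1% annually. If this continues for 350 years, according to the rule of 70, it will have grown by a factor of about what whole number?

≈ 32 times

At 1% one doubling takes ≈ 70.00 years; 350 years is 5 of them, so ×32.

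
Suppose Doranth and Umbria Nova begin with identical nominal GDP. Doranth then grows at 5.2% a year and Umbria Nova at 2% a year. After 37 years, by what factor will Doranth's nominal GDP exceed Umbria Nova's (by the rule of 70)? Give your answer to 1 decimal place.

Doranth pulls ahead at 3.2 pp per year, so the ratio doubles every 70/3.2 ≈ 21.88 years.
In 37 years that's 1.69 doublings: 2^1.69 ≈ 3.2.

about 3.2 times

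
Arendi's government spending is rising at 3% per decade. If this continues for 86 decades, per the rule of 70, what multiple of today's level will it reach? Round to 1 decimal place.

Doubling time ≈ 70/3 = 23.33 decades.
86 decades / 23.33 ≈ 3.69 doublings → factor 2^3.69 ≈ 12.9.

around 12.9 times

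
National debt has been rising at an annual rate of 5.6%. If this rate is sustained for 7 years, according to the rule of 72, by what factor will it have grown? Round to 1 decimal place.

≈ 1.5 times

Doubling time ≈ 72/5.6 = 12.86 years.
7 years / 12.86 ≈ 0.54 doublings → factor 2^0.54 ≈ 1.5.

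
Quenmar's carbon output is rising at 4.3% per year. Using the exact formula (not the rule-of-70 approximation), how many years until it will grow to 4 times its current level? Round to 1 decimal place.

t = ln(4) / ln(1 + 0.043) = 1.3863 / 0.042101 ≈ 32.93.

32.9 years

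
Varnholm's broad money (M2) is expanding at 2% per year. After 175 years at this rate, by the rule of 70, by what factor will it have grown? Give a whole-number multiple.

At 2% one doubling takes ≈ 35.00 years; 175 years is 5 of them, so ×32.

around 32 times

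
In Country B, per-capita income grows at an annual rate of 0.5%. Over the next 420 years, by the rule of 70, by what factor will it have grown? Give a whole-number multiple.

approximately 8 times

Doubling time ≈ 70/0.5 = 140.00 years.
420/140.00 ≈ 3 doublings, so about 2^3 = 8×.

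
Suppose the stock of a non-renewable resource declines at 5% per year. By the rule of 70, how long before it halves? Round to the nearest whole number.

14 years

Falling at 5%, it halves about every 70/5 = 14.00 years.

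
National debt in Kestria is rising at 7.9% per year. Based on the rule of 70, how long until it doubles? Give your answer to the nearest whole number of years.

approximately 9 years

At 7.9%, doubling takes about 70/7.9 = 8.86 years.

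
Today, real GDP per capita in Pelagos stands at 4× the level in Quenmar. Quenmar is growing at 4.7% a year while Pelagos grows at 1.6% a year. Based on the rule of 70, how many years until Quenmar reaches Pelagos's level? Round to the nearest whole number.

45 years

Quenmar gains on Pelagos at 4.7% − 1.6% = 3.1 points a year.
At that relative rate the gap halves every 70/3.1 ≈ 22.58 years.
A 4× gap closes after 2 halvings: 2 × 22.58 ≈ 45 years.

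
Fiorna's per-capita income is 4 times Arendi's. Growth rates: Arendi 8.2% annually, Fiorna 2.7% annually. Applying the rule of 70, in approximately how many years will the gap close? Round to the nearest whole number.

The growth-rate gap is 8.2% − 2.7% = 5.5 percentage points.
So the ratio between them halves every 70/5.5 ≈ 12.73 years.
A 4 times gap closes after 2 halvings: 2 × 12.73 ≈ 25 years.

25 years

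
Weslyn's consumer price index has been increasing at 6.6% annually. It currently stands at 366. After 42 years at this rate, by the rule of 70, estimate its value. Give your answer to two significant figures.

It doubles every 70/6.6 ≈ 10.61 years, so 42 years is 3.96 doublings.
2^3.96 ≈ 15.56; 366 × 15.56 ≈ 5700.

about 5700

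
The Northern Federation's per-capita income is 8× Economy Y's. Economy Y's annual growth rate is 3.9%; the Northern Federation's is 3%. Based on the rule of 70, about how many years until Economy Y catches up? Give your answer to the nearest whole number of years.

around 233 years

Economy Y gains on the Northern Federation at 3.9% − 3% = 0.9 points a year.
At that relative rate the gap halves every 70/0.9 ≈ 77.78 years.
An 8× gap closes after 3 halvings: 3 × 77.78 ≈ 233 years.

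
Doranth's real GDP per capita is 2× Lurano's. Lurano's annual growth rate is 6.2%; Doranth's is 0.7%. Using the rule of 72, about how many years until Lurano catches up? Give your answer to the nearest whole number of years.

Lurano gains on Doranth at 6.2% − 0.7% = 5.5 points a year.
At that relative rate the gap halves every 72/5.5 ≈ 13.09 years.
A 2× gap closes after 1 halving: 1 × 13.09 ≈ 13 years.

13 years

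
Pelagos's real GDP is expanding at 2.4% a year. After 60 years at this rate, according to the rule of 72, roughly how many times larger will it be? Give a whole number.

around 4 times

72/2.4 ≈ 30.00 years per doubling.
60 years fits 2 doublings: 2^2 = 4.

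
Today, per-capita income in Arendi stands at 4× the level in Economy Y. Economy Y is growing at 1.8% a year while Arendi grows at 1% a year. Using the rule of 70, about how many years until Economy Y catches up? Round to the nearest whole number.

roughly 175 years

What matters is the difference: 0.8 pp.
Rule of 70 on the gap: the ratio halves every 70/0.8 ≈ 87.50 years.
A 4× gap closes after 2 halvings: 2 × 87.50 ≈ 175 years.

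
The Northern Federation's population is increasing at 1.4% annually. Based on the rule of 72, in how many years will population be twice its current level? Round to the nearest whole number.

≈ 51 years

At 1.4%, doubling takes about 72/1.4 = 51.43 years.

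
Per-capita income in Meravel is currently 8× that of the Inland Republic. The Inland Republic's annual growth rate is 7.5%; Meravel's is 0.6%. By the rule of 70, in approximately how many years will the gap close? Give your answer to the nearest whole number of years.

The growth-rate gap is 7.5% − 0.6% = 6.9 percentage points.
So the ratio between them halves every 70/6.9 ≈ 10.14 years.
An 8× gap closes after 3 halvings: 3 × 10.14 ≈ 30 years.

about 30 years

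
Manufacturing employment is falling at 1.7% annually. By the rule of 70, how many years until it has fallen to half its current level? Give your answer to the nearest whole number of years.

41 years

Halving time ≈ 70 / 1.7 = 41.18 → 41 years.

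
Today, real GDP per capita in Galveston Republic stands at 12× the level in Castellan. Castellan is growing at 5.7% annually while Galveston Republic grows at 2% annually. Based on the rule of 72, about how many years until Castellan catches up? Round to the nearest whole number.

about 70 years

The growth-rate gap is 5.7% − 2% = 3.7 percentage points.
So the ratio between them halves every 72/3.7 ≈ 19.46 years.
A 12× gap takes log₂(12) ≈ 3.58 halvings to close: 3.58 × 19.46 ≈ 70 years.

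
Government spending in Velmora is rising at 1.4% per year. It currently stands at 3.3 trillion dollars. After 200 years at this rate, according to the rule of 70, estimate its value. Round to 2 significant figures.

Doubling time ≈ 70/1.4 = 50.00 years.
200 years is 200/50.00 ≈ 4.00 doublings, a factor of 2^4.00 ≈ 16.00.
3.3 × 16.00 ≈ 53 trillion dollars.

around 53 trillion dollars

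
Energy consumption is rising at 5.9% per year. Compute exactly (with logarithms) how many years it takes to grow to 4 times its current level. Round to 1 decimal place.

24.2 years

t = ln(4) / ln(1 + 0.059) = 1.3863 / 0.057325 ≈ 24.18.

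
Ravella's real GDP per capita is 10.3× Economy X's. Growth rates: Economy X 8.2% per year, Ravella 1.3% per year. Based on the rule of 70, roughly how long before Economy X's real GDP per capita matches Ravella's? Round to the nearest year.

What matters is the difference: 6.9 pp.
Rule of 70 on the gap: the ratio halves every 70/6.9 ≈ 10.14 years.
A 10.3× gap takes log₂(10.3) ≈ 3.36 halvings to close: 3.36 × 10.14 ≈ 34 years.

approximately 34 years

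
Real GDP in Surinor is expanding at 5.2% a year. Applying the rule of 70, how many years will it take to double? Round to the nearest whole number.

Doubling time ≈ 70 / 5.2 = 13.46 years.

approximately 13 years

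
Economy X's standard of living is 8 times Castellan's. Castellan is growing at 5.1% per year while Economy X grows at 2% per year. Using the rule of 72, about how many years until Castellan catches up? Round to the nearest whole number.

roughly 70 years

The growth-rate gap is 5.1% − 2% = 3.1 percentage points.
So the ratio between them halves every 72/3.1 ≈ 23.23 years.
An 8 times gap closes after 3 halvings: 3 × 23.23 ≈ 70 years.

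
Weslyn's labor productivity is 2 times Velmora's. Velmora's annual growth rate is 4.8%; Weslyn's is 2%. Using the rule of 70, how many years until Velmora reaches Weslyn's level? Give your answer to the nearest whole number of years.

Velmora gains on Weslyn at 4.8% − 2% = 2.8 points a year.
At that relative rate the gap halves every 70/2.8 ≈ 25.00 years.
A 2 times gap closes after 1 halving: 1 × 25.00 ≈ 25 years.

approximately 25 years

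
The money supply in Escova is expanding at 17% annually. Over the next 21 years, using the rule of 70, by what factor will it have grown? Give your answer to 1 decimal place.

Doubles every ≈ 4.12 years (70/17).
21 years is 5.10 doublings; 2^5.10 ≈ 34.3×.

approximately 34.3 times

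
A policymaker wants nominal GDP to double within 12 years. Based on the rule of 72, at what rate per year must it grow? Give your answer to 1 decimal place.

around 6.0%

72 / 12 ≈ 6.00, so about 6.0% per year.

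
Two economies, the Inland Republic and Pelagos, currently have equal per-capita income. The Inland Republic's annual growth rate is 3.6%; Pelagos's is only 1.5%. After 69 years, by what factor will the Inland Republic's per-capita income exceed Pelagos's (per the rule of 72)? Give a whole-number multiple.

Only the 2.1-point difference matters.
72/2.1 ≈ 34.29 years per doubling of the ratio; 69 years gives 2.01 doublings, so ≈ 4×.

≈ 4 times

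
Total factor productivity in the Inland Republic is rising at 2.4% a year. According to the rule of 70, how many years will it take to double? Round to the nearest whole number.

about 29 years

At 2.4%, doubling takes about 70/2.4 = 29.17 years.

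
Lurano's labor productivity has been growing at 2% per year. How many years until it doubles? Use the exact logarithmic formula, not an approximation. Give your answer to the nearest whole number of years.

t = ln(2) / ln(1 + 0.02) = 0.6931 / 0.019803 ≈ 35.00.
≈ 35 years.

35 years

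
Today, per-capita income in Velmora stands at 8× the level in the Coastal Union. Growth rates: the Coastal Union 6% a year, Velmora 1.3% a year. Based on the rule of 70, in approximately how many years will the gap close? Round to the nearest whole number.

about 45 years

The growth-rate gap is 6% − 1.3% = 4.7 percentage points.
So the ratio between them halves every 70/4.7 ≈ 14.89 years.
An 8× gap closes after 3 halvings: 3 × 14.89 ≈ 45 years.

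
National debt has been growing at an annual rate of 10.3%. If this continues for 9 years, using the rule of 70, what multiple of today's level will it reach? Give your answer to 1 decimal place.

around 2.5 times

Doubling time ≈ 70/10.3 = 6.80 years.
9 years / 6.80 ≈ 1.32 doublings → factor 2^1.32 ≈ 2.5.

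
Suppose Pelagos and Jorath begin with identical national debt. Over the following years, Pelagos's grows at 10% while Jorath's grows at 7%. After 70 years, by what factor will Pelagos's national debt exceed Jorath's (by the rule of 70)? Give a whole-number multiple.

Pelagos pulls ahead at 3 pp per year, so the ratio doubles every 70/3 ≈ 23.33 years.
In 70 years that's 3.00 doublings: 2^3.00 ≈ 8.

approximately 8 times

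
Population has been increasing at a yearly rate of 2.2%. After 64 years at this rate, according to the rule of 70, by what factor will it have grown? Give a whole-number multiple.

about 4 times

70/2.2 ≈ 31.82 years per doubling.
64 years fits 2 doublings: 2^2 = 4.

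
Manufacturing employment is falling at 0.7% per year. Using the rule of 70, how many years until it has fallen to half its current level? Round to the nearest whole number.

≈ 100 years

The rule works in reverse for decay: 70/0.7 ≈ 100.00 years to halve.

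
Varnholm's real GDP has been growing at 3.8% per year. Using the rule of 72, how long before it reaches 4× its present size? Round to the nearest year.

One doubling takes 72/3.8 = 18.95 years.
Getting to 4× needs 2 doublings: 2 × 18.95 ≈ 38 years.

around 38 years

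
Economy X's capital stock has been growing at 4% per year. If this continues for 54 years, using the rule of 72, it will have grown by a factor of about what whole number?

roughly 8 times

Doubling time ≈ 72/4 = 18.00 years.
54/18.00 ≈ 3 doublings, so about 2^3 = 8×.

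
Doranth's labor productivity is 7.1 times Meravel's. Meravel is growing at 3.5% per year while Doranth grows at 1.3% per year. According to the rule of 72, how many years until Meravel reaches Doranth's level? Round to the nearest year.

roughly 93 years

The growth-rate gap is 3.5% − 1.3% = 2.2 percentage points.
So the ratio between them halves every 72/2.2 ≈ 32.73 years.
A 7.1 times gap takes log₂(7.1) ≈ 2.83 halvings to close: 2.83 × 32.73 ≈ 93 years.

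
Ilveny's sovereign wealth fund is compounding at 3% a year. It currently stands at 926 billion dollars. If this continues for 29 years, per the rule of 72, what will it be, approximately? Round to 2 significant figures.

approximately 2100 billion dollars

It doubles every 72/3 ≈ 24.00 years, so 29 years is 1.21 doublings.
2^1.21 ≈ 2.31; 926 × 2.31 ≈ 2100 billion dollars.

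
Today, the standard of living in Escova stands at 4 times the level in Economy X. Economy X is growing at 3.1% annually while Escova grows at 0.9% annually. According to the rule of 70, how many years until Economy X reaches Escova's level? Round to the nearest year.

around 64 years

Economy X gains on Escova at 3.1% − 0.9% = 2.2 points a year.
At that relative rate the gap halves every 70/2.2 ≈ 31.82 years.
A 4 times gap closes after 2 halvings: 2 × 31.82 ≈ 64 years.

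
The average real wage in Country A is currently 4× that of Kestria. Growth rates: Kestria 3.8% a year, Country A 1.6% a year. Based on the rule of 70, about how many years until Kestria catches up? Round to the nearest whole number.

The growth-rate gap is 3.8% − 1.6% = 2.2 percentage points.
So the ratio between them halves every 70/2.2 ≈ 31.82 years.
A 4× gap closes after 2 halvings: 2 × 31.82 ≈ 64 years.

roughly 64 years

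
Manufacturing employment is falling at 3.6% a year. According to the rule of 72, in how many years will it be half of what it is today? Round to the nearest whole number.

The rule works in reverse for decay: 72/3.6 ≈ 20.00 years to halve.

about 20 years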